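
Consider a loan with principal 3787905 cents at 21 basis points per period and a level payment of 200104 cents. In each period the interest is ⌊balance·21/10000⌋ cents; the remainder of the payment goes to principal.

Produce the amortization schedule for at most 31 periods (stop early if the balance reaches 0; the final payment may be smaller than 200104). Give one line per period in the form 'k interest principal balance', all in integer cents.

1 7954 192150 3595755
2 7551 192553 3403202
3 7146 192958 3210244
4 6741 193363 3016881
5 6335 193769 2823112
6 5928 194176 2628936
7 5520 194584 2434352
8 5112 194992 2239360
9 4702 195402 2043958
10 4292 195812 1848146
11 3881 196223 1651923
12 3469 196635 1455288
13 3056 197048 1258240
14 2642 197462 1060778
15 2227 197877 862901
16 1812 198292 664609
17 1395 198709 465900
18 978 199126 266774
19 560 199544 67230
20 141 67230 0

1. interest=⌊3787905·21/10000⌋=7954; principal=200104-7954=192150; balance=3787905-192150=3595755
2. interest=⌊3595755·21/10000⌋=7551; principal=200104-7551=192553; balance=3595755-192553=3403202
3. interest=⌊3403202·21/10000⌋=7146; principal=200104-7146=192958; balance=3403202-192958=3210244
4. interest=⌊3210244·21/10000⌋=6741; principal=200104-6741=193363; balance=3210244-193363=3016881
5. interest=⌊3016881·21/10000⌋=6335; principal=200104-6335=193769; balance=3016881-193769=2823112
6. interest=⌊2823112·21/10000⌋=5928; principal=200104-5928=194176; balance=2823112-194176=2628936
7. interest=⌊2628936·21/10000⌋=5520; principal=200104-5520=194584; balance=2628936-194584=2434352
8. interest=⌊2434352·21/10000⌋=5112; principal=200104-5112=194992; balance=2434352-194992=2239360
9. interest=⌊2239360·21/10000⌋=4702; principal=200104-4702=195402; balance=2239360-195402=2043958
10. interest=⌊2043958·21/10000⌋=4292; principal=200104-4292=195812; balance=2043958-195812=1848146
11. interest=⌊1848146·21/10000⌋=3881; principal=200104-3881=196223; balance=1848146-196223=1651923
12. interest=⌊1651923·21/10000⌋=3469; principal=200104-3469=196635; balance=1651923-196635=1455288
13. interest=⌊1455288·21/10000⌋=3056; principal=200104-3056=197048; balance=1455288-197048=1258240
14. interest=⌊1258240·21/10000⌋=2642; principal=200104-2642=197462; balance=1258240-197462=1060778
15. interest=⌊1060778·21/10000⌋=2227; principal=200104-2227=197877; balance=1060778-197877=862901
16. interest=⌊862901·21/10000⌋=1812; principal=200104-1812=198292; balance=862901-198292=664609
17. interest=⌊664609·21/10000⌋=1395; principal=200104-1395=198709; balance=664609-198709=465900
18. interest=⌊465900·21/10000⌋=978; principal=200104-978=199126; balance=465900-199126=266774
19. interest=⌊266774·21/10000⌋=560; principal=200104-560=199544; balance=266774-199544=67230
20. interest=⌊67230·21/10000⌋=141; principal=min(200104-141,67230)=67230; balance=67230-67230=0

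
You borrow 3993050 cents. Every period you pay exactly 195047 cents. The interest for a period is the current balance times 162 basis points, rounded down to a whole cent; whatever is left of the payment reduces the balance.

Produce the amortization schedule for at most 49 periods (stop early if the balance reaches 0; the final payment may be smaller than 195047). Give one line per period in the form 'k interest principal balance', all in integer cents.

1 64687 130360 3862690
2 62575 132472 3730218
3 60429 134618 3595600
4 58248 136799 3458801
5 56032 139015 3319786
6 53780 141267 3178519
7 51492 143555 3034964
8 49166 145881 2889083
9 46803 148244 2740839
10 44401 150646 2590193
11 41961 153086 2437107
12 39481 155566 2281541
13 36960 158087 2123454
14 34399 160648 1962806
15 31797 163250 1799556
16 29152 165895 1633661
17 26465 168582 1465079
18 23734 171313 1293766
19 20959 174088 1119678
20 18138 176909 942769
21 15272 179775 762994
22 12360 182687 580307
23 9400 185647 394660
24 6393 188654 206006
25 3337 191710 14296
26 231 14296 0

1. interest=⌊3993050·162/10000⌋=64687; principal=195047-64687=130360; balance=3993050-130360=3862690
2. interest=⌊3862690·162/10000⌋=62575; principal=195047-62575=132472; balance=3862690-132472=3730218
3. interest=⌊3730218·162/10000⌋=60429; principal=195047-60429=134618; balance=3730218-134618=3595600
4. interest=⌊3595600·162/10000⌋=58248; principal=195047-58248=136799; balance=3595600-136799=3458801
5. interest=⌊3458801·162/10000⌋=56032; principal=195047-56032=139015; balance=3458801-139015=3319786
6. interest=⌊3319786·162/10000⌋=53780; principal=195047-53780=141267; balance=3319786-141267=3178519
7. interest=⌊3178519·162/10000⌋=51492; principal=195047-51492=143555; balance=3178519-143555=3034964
8. interest=⌊3034964·162/10000⌋=49166; principal=195047-49166=145881; balance=3034964-145881=2889083
9. interest=⌊2889083·162/10000⌋=46803; principal=195047-46803=148244; balance=2889083-148244=2740839
10. interest=⌊2740839·162/10000⌋=44401; principal=195047-44401=150646; balance=2740839-150646=2590193
11. interest=⌊2590193·162/10000⌋=41961; principal=195047-41961=153086; balance=2590193-153086=2437107
12. interest=⌊2437107·162/10000⌋=39481; principal=195047-39481=155566; balance=2437107-155566=2281541
13. interest=⌊2281541·162/10000⌋=36960; principal=195047-36960=158087; balance=2281541-158087=2123454
14. interest=⌊2123454·162/10000⌋=34399; principal=195047-34399=160648; balance=2123454-160648=1962806
15. interest=⌊1962806·162/10000⌋=31797; principal=195047-31797=163250; balance=1962806-163250=1799556
16. interest=⌊1799556·162/10000⌋=29152; principal=195047-29152=165895; balance=1799556-165895=1633661
17. interest=⌊1633661·162/10000⌋=26465; principal=195047-26465=168582; balance=1633661-168582=1465079
18. interest=⌊1465079·162/10000⌋=23734; principal=195047-23734=171313; balance=1465079-171313=1293766
19. interest=⌊1293766·162/10000⌋=20959; principal=195047-20959=174088; balance=1293766-174088=1119678
20. interest=⌊1119678·162/10000⌋=18138; principal=195047-18138=176909; balance=1119678-176909=942769
21. interest=⌊942769·162/10000⌋=15272; principal=195047-15272=179775; balance=942769-179775=762994
22. interest=⌊762994·162/10000⌋=12360; principal=195047-12360=182687; balance=762994-182687=580307
23. interest=⌊580307·162/10000⌋=9400; principal=195047-9400=185647; balance=580307-185647=394660
24. interest=⌊394660·162/10000⌋=6393; principal=195047-6393=188654; balance=394660-188654=206006
25. interest=⌊206006·162/10000⌋=3337; principal=195047-3337=191710; balance=206006-191710=14296
26. interest=⌊14296·162/10000⌋=231; principal=min(195047-231,14296)=14296; balance=14296-14296=0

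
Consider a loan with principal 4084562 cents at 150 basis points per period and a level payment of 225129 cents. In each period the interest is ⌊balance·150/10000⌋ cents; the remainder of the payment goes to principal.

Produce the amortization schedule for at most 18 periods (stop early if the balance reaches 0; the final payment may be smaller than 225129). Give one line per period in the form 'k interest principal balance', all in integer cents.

1 61268 163861 3920701
2 58810 166319 3754382
3 56315 168814 3585568
4 53783 171346 3414222
5 51213 173916 3240306
6 48604 176525 3063781
7 45956 179173 2884608
8 43269 181860 2702748
9 40541 184588 2518160
10 37772 187357 2330803
11 34962 190167 2140636
12 32109 193020 1947616
13 29214 195915 1751701
14 26275 198854 1552847
15 23292 201837 1351010
16 20265 204864 1146146
17 17192 207937 938209
18 14073 211056 727153

1. interest=⌊4084562·150/10000⌋=61268; principal=225129-61268=163861; balance=4084562-163861=3920701
2. interest=⌊3920701·150/10000⌋=58810; principal=225129-58810=166319; balance=3920701-166319=3754382
3. interest=⌊3754382·150/10000⌋=56315; principal=225129-56315=168814; balance=3754382-168814=3585568
4. interest=⌊3585568·150/10000⌋=53783; principal=225129-53783=171346; balance=3585568-171346=3414222
5. interest=⌊3414222·150/10000⌋=51213; principal=225129-51213=173916; balance=3414222-173916=3240306
6. interest=⌊3240306·150/10000⌋=48604; principal=225129-48604=176525; balance=3240306-176525=3063781
7. interest=⌊3063781·150/10000⌋=45956; principal=225129-45956=179173; balance=3063781-179173=2884608
8. interest=⌊2884608·150/10000⌋=43269; principal=225129-43269=181860; balance=2884608-181860=2702748
9. interest=⌊2702748·150/10000⌋=40541; principal=225129-40541=184588; balance=2702748-184588=2518160
10. interest=⌊2518160·150/10000⌋=37772; principal=225129-37772=187357; balance=2518160-187357=2330803
11. interest=⌊2330803·150/10000⌋=34962; principal=225129-34962=190167; balance=2330803-190167=2140636
12. interest=⌊2140636·150/10000⌋=32109; principal=225129-32109=193020; balance=2140636-193020=1947616
13. interest=⌊1947616·150/10000⌋=29214; principal=225129-29214=195915; balance=1947616-195915=1751701
14. interest=⌊1751701·150/10000⌋=26275; principal=225129-26275=198854; balance=1751701-198854=1552847
15. interest=⌊1552847·150/10000⌋=23292; principal=225129-23292=201837; balance=1552847-201837=1351010
16. interest=⌊1351010·150/10000⌋=20265; principal=225129-20265=204864; balance=1351010-204864=1146146
17. interest=⌊1146146·150/10000⌋=17192; principal=225129-17192=207937; balance=1146146-207937=938209
18. interest=⌊938209·150/10000⌋=14073; principal=225129-14073=211056; balance=938209-211056=727153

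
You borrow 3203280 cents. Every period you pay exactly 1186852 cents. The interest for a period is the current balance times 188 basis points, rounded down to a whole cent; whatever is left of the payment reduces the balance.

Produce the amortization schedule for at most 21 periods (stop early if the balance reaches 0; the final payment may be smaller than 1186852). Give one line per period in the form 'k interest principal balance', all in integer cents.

1. interest=⌊3203280·188/10000⌋=60221; principal=1186852-60221=1126631; balance=3203280-1126631=2076649
2. interest=⌊2076649·188/10000⌋=39041; principal=1186852-39041=1147811; balance=2076649-1147811=928838
3. interest=⌊928838·188/10000⌋=17462; principal=min(1186852-17462,928838)=928838; balance=928838-928838=0

1 60221 1126631 2076649
2 39041 1147811 928838
3 17462 928838 0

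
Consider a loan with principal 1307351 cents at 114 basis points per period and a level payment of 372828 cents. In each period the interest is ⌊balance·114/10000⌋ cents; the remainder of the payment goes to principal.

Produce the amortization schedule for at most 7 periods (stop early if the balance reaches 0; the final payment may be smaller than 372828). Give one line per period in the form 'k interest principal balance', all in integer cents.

1 14903 357925 949426
2 10823 362005 587421
3 6696 366132 221289
4 2522 221289 0

1. interest=⌊1307351·114/10000⌋=14903; principal=372828-14903=357925; balance=1307351-357925=949426
2. interest=⌊949426·114/10000⌋=10823; principal=372828-10823=362005; balance=949426-362005=587421
3. interest=⌊587421·114/10000⌋=6696; principal=372828-6696=366132; balance=587421-366132=221289
4. interest=⌊221289·114/10000⌋=2522; principal=min(372828-2522,221289)=221289; balance=221289-221289=0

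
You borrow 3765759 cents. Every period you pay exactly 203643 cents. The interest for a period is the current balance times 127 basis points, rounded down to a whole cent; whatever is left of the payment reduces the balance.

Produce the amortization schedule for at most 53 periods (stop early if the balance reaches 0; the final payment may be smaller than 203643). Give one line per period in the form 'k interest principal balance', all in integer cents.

1 47825 155818 3609941
2 45846 157797 3452144
3 43842 159801 3292343
4 41812 161831 3130512
5 39757 163886 2966626
6 37676 165967 2800659
7 35568 168075 2632584
8 33433 170210 2462374
9 31272 172371 2290003
10 29083 174560 2115443
11 26866 176777 1938666
12 24621 179022 1759644
13 22347 181296 1578348
14 20045 183598 1394750
15 17713 185930 1208820
16 15352 188291 1020529
17 12960 190683 829846
18 10539 193104 636742
19 8086 195557 441185
20 5603 198040 243145
21 3087 200556 42589
22 540 42589 0

1. interest=⌊3765759·127/10000⌋=47825; principal=203643-47825=155818; balance=3765759-155818=3609941
2. interest=⌊3609941·127/10000⌋=45846; principal=203643-45846=157797; balance=3609941-157797=3452144
3. interest=⌊3452144·127/10000⌋=43842; principal=203643-43842=159801; balance=3452144-159801=3292343
4. interest=⌊3292343·127/10000⌋=41812; principal=203643-41812=161831; balance=3292343-161831=3130512
5. interest=⌊3130512·127/10000⌋=39757; principal=203643-39757=163886; balance=3130512-163886=2966626
6. interest=⌊2966626·127/10000⌋=37676; principal=203643-37676=165967; balance=2966626-165967=2800659
7. interest=⌊2800659·127/10000⌋=35568; principal=203643-35568=168075; balance=2800659-168075=2632584
8. interest=⌊2632584·127/10000⌋=33433; principal=203643-33433=170210; balance=2632584-170210=2462374
9. interest=⌊2462374·127/10000⌋=31272; principal=203643-31272=172371; balance=2462374-172371=2290003
10. interest=⌊2290003·127/10000⌋=29083; principal=203643-29083=174560; balance=2290003-174560=2115443
11. interest=⌊2115443·127/10000⌋=26866; principal=203643-26866=176777; balance=2115443-176777=1938666
12. interest=⌊1938666·127/10000⌋=24621; principal=203643-24621=179022; balance=1938666-179022=1759644
13. interest=⌊1759644·127/10000⌋=22347; principal=203643-22347=181296; balance=1759644-181296=1578348
14. interest=⌊1578348·127/10000⌋=20045; principal=203643-20045=183598; balance=1578348-183598=1394750
15. interest=⌊1394750·127/10000⌋=17713; principal=203643-17713=185930; balance=1394750-185930=1208820
16. interest=⌊1208820·127/10000⌋=15352; principal=203643-15352=188291; balance=1208820-188291=1020529
17. interest=⌊1020529·127/10000⌋=12960; principal=203643-12960=190683; balance=1020529-190683=829846
18. interest=⌊829846·127/10000⌋=10539; principal=203643-10539=193104; balance=829846-193104=636742
19. interest=⌊636742·127/10000⌋=8086; principal=203643-8086=195557; balance=636742-195557=441185
20. interest=⌊441185·127/10000⌋=5603; principal=203643-5603=198040; balance=441185-198040=243145
21. interest=⌊243145·127/10000⌋=3087; principal=203643-3087=200556; balance=243145-200556=42589
22. interest=⌊42589·127/10000⌋=540; principal=min(203643-540,42589)=42589; balance=42589-42589=0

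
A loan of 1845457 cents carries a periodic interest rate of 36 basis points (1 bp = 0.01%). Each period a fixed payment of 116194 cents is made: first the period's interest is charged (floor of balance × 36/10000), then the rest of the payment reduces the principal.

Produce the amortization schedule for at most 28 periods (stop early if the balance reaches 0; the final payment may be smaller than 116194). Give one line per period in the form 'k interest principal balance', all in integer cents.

1 6643 109551 1735906
2 6249 109945 1625961
3 5853 110341 1515620
4 5456 110738 1404882
5 5057 111137 1293745
6 4657 111537 1182208
7 4255 111939 1070269
8 3852 112342 957927
9 3448 112746 845181
10 3042 113152 732029
11 2635 113559 618470
12 2226 113968 504502
13 1816 114378 390124
14 1404 114790 275334
15 991 115203 160131
16 576 115618 44513
17 160 44513 0

1. interest=⌊1845457·36/10000⌋=6643; principal=116194-6643=109551; balance=1845457-109551=1735906
2. interest=⌊1735906·36/10000⌋=6249; principal=116194-6249=109945; balance=1735906-109945=1625961
3. interest=⌊1625961·36/10000⌋=5853; principal=116194-5853=110341; balance=1625961-110341=1515620
4. interest=⌊1515620·36/10000⌋=5456; principal=116194-5456=110738; balance=1515620-110738=1404882
5. interest=⌊1404882·36/10000⌋=5057; principal=116194-5057=111137; balance=1404882-111137=1293745
6. interest=⌊1293745·36/10000⌋=4657; principal=116194-4657=111537; balance=1293745-111537=1182208
7. interest=⌊1182208·36/10000⌋=4255; principal=116194-4255=111939; balance=1182208-111939=1070269
8. interest=⌊1070269·36/10000⌋=3852; principal=116194-3852=112342; balance=1070269-112342=957927
9. interest=⌊957927·36/10000⌋=3448; principal=116194-3448=112746; balance=957927-112746=845181
10. interest=⌊845181·36/10000⌋=3042; principal=116194-3042=113152; balance=845181-113152=732029
11. interest=⌊732029·36/10000⌋=2635; principal=116194-2635=113559; balance=732029-113559=618470
12. interest=⌊618470·36/10000⌋=2226; principal=116194-2226=113968; balance=618470-113968=504502
13. interest=⌊504502·36/10000⌋=1816; principal=116194-1816=114378; balance=504502-114378=390124
14. interest=⌊390124·36/10000⌋=1404; principal=116194-1404=114790; balance=390124-114790=275334
15. interest=⌊275334·36/10000⌋=991; principal=116194-991=115203; balance=275334-115203=160131
16. interest=⌊160131·36/10000⌋=576; principal=116194-576=115618; balance=160131-115618=44513
17. interest=⌊44513·36/10000⌋=160; principal=min(116194-160,44513)=44513; balance=44513-44513=0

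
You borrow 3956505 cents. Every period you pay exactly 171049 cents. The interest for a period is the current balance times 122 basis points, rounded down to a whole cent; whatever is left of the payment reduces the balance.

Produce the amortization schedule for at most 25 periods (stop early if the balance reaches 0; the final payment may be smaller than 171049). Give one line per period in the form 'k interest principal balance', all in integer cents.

1 48269 122780 3833725
2 46771 124278 3709447
3 45255 125794 3583653
4 43720 127329 3456324
5 42167 128882 3327442
6 40594 130455 3196987
7 39003 132046 3064941
8 37392 133657 2931284
9 35761 135288 2795996
10 34111 136938 2659058
11 32440 138609 2520449
12 30749 140300 2380149
13 29037 142012 2238137
14 27305 143744 2094393
15 25551 145498 1948895
16 23776 147273 1801622
17 21979 149070 1652552
18 20161 150888 1501664
19 18320 152729 1348935
20 16457 154592 1194343
21 14570 156479 1037864
22 12661 158388 879476
23 10729 160320 719156
24 8773 162276 556880
25 6793 164256 392624

1. interest=⌊3956505·122/10000⌋=48269; principal=171049-48269=122780; balance=3956505-122780=3833725
2. interest=⌊3833725·122/10000⌋=46771; principal=171049-46771=124278; balance=3833725-124278=3709447
3. interest=⌊3709447·122/10000⌋=45255; principal=171049-45255=125794; balance=3709447-125794=3583653
4. interest=⌊3583653·122/10000⌋=43720; principal=171049-43720=127329; balance=3583653-127329=3456324
5. interest=⌊3456324·122/10000⌋=42167; principal=171049-42167=128882; balance=3456324-128882=3327442
6. interest=⌊3327442·122/10000⌋=40594; principal=171049-40594=130455; balance=3327442-130455=3196987
7. interest=⌊3196987·122/10000⌋=39003; principal=171049-39003=132046; balance=3196987-132046=3064941
8. interest=⌊3064941·122/10000⌋=37392; principal=171049-37392=133657; balance=3064941-133657=2931284
9. interest=⌊2931284·122/10000⌋=35761; principal=171049-35761=135288; balance=2931284-135288=2795996
10. interest=⌊2795996·122/10000⌋=34111; principal=171049-34111=136938; balance=2795996-136938=2659058
11. interest=⌊2659058·122/10000⌋=32440; principal=171049-32440=138609; balance=2659058-138609=2520449
12. interest=⌊2520449·122/10000⌋=30749; principal=171049-30749=140300; balance=2520449-140300=2380149
13. interest=⌊2380149·122/10000⌋=29037; principal=171049-29037=142012; balance=2380149-142012=2238137
14. interest=⌊2238137·122/10000⌋=27305; principal=171049-27305=143744; balance=2238137-143744=2094393
15. interest=⌊2094393·122/10000⌋=25551; principal=171049-25551=145498; balance=2094393-145498=1948895
16. interest=⌊1948895·122/10000⌋=23776; principal=171049-23776=147273; balance=1948895-147273=1801622
17. interest=⌊1801622·122/10000⌋=21979; principal=171049-21979=149070; balance=1801622-149070=1652552
18. interest=⌊1652552·122/10000⌋=20161; principal=171049-20161=150888; balance=1652552-150888=1501664
19. interest=⌊1501664·122/10000⌋=18320; principal=171049-18320=152729; balance=1501664-152729=1348935
20. interest=⌊1348935·122/10000⌋=16457; principal=171049-16457=154592; balance=1348935-154592=1194343
21. interest=⌊1194343·122/10000⌋=14570; principal=171049-14570=156479; balance=1194343-156479=1037864
22. interest=⌊1037864·122/10000⌋=12661; principal=171049-12661=158388; balance=1037864-158388=879476
23. interest=⌊879476·122/10000⌋=10729; principal=171049-10729=160320; balance=879476-160320=719156
24. interest=⌊719156·122/10000⌋=8773; principal=171049-8773=162276; balance=719156-162276=556880
25. interest=⌊556880·122/10000⌋=6793; principal=171049-6793=164256; balance=556880-164256=392624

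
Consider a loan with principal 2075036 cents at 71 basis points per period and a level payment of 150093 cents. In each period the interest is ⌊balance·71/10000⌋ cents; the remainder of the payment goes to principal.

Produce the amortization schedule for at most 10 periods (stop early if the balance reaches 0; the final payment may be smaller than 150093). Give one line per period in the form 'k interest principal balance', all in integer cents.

1. interest=⌊2075036·71/10000⌋=14732; principal=150093-14732=135361; balance=2075036-135361=1939675
2. interest=⌊1939675·71/10000⌋=13771; principal=150093-13771=136322; balance=1939675-136322=1803353
3. interest=⌊1803353·71/10000⌋=12803; principal=150093-12803=137290; balance=1803353-137290=1666063
4. interest=⌊1666063·71/10000⌋=11829; principal=150093-11829=138264; balance=1666063-138264=1527799
5. interest=⌊1527799·71/10000⌋=10847; principal=150093-10847=139246; balance=1527799-139246=1388553
6. interest=⌊1388553·71/10000⌋=9858; principal=150093-9858=140235; balance=1388553-140235=1248318
7. interest=⌊1248318·71/10000⌋=8863; principal=150093-8863=141230; balance=1248318-141230=1107088
8. interest=⌊1107088·71/10000⌋=7860; principal=150093-7860=142233; balance=1107088-142233=964855
9. interest=⌊964855·71/10000⌋=6850; principal=150093-6850=143243; balance=964855-143243=821612
10. interest=⌊821612·71/10000⌋=5833; principal=150093-5833=144260; balance=821612-144260=677352

1 14732 135361 1939675
2 13771 136322 1803353
3 12803 137290 1666063
4 11829 138264 1527799
5 10847 139246 1388553
6 9858 140235 1248318
7 8863 141230 1107088
8 7860 142233 964855
9 6850 143243 821612
10 5833 144260 677352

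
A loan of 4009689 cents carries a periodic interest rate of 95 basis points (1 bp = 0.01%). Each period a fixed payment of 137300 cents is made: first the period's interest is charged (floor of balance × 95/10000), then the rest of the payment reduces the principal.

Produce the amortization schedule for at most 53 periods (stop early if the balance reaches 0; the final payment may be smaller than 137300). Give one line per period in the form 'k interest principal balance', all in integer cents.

1. interest=⌊4009689·95/10000⌋=38092; principal=137300-38092=99208; balance=4009689-99208=3910481
2. interest=⌊3910481·95/10000⌋=37149; principal=137300-37149=100151; balance=3910481-100151=3810330
3. interest=⌊3810330·95/10000⌋=36198; principal=137300-36198=101102; balance=3810330-101102=3709228
4. interest=⌊3709228·95/10000⌋=35237; principal=137300-35237=102063; balance=3709228-102063=3607165
5. interest=⌊3607165·95/10000⌋=34268; principal=137300-34268=103032; balance=3607165-103032=3504133
6. interest=⌊3504133·95/10000⌋=33289; principal=137300-33289=104011; balance=3504133-104011=3400122
7. interest=⌊3400122·95/10000⌋=32301; principal=137300-32301=104999; balance=3400122-104999=3295123
8. interest=⌊3295123·95/10000⌋=31303; principal=137300-31303=105997; balance=3295123-105997=3189126
9. interest=⌊3189126·95/10000⌋=30296; principal=137300-30296=107004; balance=3189126-107004=3082122
10. interest=⌊3082122·95/10000⌋=29280; principal=137300-29280=108020; balance=3082122-108020=2974102
11. interest=⌊2974102·95/10000⌋=28253; principal=137300-28253=109047; balance=2974102-109047=2865055
12. interest=⌊2865055·95/10000⌋=27218; principal=137300-27218=110082; balance=2865055-110082=2754973
13. interest=⌊2754973·95/10000⌋=26172; principal=137300-26172=111128; balance=2754973-111128=2643845
14. interest=⌊2643845·95/10000⌋=25116; principal=137300-25116=112184; balance=2643845-112184=2531661
15. interest=⌊2531661·95/10000⌋=24050; principal=137300-24050=113250; balance=2531661-113250=2418411
16. interest=⌊2418411·95/10000⌋=22974; principal=137300-22974=114326; balance=2418411-114326=2304085
17. interest=⌊2304085·95/10000⌋=21888; principal=137300-21888=115412; balance=2304085-115412=2188673
18. interest=⌊2188673·95/10000⌋=20792; principal=137300-20792=116508; balance=2188673-116508=2072165
19. interest=⌊2072165·95/10000⌋=19685; principal=137300-19685=117615; balance=2072165-117615=1954550
20. interest=⌊1954550·95/10000⌋=18568; principal=137300-18568=118732; balance=1954550-118732=1835818
21. interest=⌊1835818·95/10000⌋=17440; principal=137300-17440=119860; balance=1835818-119860=1715958
22. interest=⌊1715958·95/10000⌋=16301; principal=137300-16301=120999; balance=1715958-120999=1594959
23. interest=⌊1594959·95/10000⌋=15152; principal=137300-15152=122148; balance=1594959-122148=1472811
24. interest=⌊1472811·95/10000⌋=13991; principal=137300-13991=123309; balance=1472811-123309=1349502
25. interest=⌊1349502·95/10000⌋=12820; principal=137300-12820=124480; balance=1349502-124480=1225022
26. interest=⌊1225022·95/10000⌋=11637; principal=137300-11637=125663; balance=1225022-125663=1099359
27. interest=⌊1099359·95/10000⌋=10443; principal=137300-10443=126857; balance=1099359-126857=972502
28. interest=⌊972502·95/10000⌋=9238; principal=137300-9238=128062; balance=972502-128062=844440
29. interest=⌊844440·95/10000⌋=8022; principal=137300-8022=129278; balance=844440-129278=715162
30. interest=⌊715162·95/10000⌋=6794; principal=137300-6794=130506; balance=715162-130506=584656
31. interest=⌊584656·95/10000⌋=5554; principal=137300-5554=131746; balance=584656-131746=452910
32. interest=⌊452910·95/10000⌋=4302; principal=137300-4302=132998; balance=452910-132998=319912
33. interest=⌊319912·95/10000⌋=3039; principal=137300-3039=134261; balance=319912-134261=185651
34. interest=⌊185651·95/10000⌋=1763; principal=137300-1763=135537; balance=185651-135537=50114
35. interest=⌊50114·95/10000⌋=476; principal=min(137300-476,50114)=50114; balance=50114-50114=0

1 38092 99208 3910481
2 37149 100151 3810330
3 36198 101102 3709228
4 35237 102063 3607165
5 34268 103032 3504133
6 33289 104011 3400122
7 32301 104999 3295123
8 31303 105997 3189126
9 30296 107004 3082122
10 29280 108020 2974102
11 28253 109047 2865055
12 27218 110082 2754973
13 26172 111128 2643845
14 25116 112184 2531661
15 24050 113250 2418411
16 22974 114326 2304085
17 21888 115412 2188673
18 20792 116508 2072165
19 19685 117615 1954550
20 18568 118732 1835818
21 17440 119860 1715958
22 16301 120999 1594959
23 15152 122148 1472811
24 13991 123309 1349502
25 12820 124480 1225022
26 11637 125663 1099359
27 10443 126857 972502
28 9238 128062 844440
29 8022 129278 715162
30 6794 130506 584656
31 5554 131746 452910
32 4302 132998 319912
33 3039 134261 185651
34 1763 135537 50114
35 476 50114 0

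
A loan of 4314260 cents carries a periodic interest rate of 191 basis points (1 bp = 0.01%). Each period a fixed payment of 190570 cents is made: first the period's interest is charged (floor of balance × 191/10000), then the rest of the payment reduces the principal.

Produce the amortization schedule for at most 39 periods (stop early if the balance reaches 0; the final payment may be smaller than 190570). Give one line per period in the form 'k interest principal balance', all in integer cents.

1. interest=⌊4314260·191/10000⌋=82402; principal=190570-82402=108168; balance=4314260-108168=4206092
2. interest=⌊4206092·191/10000⌋=80336; principal=190570-80336=110234; balance=4206092-110234=4095858
3. interest=⌊4095858·191/10000⌋=78230; principal=190570-78230=112340; balance=4095858-112340=3983518
4. interest=⌊3983518·191/10000⌋=76085; principal=190570-76085=114485; balance=3983518-114485=3869033
5. interest=⌊3869033·191/10000⌋=73898; principal=190570-73898=116672; balance=3869033-116672=3752361
6. interest=⌊3752361·191/10000⌋=71670; principal=190570-71670=118900; balance=3752361-118900=3633461
7. interest=⌊3633461·191/10000⌋=69399; principal=190570-69399=121171; balance=3633461-121171=3512290
8. interest=⌊3512290·191/10000⌋=67084; principal=190570-67084=123486; balance=3512290-123486=3388804
9. interest=⌊3388804·191/10000⌋=64726; principal=190570-64726=125844; balance=3388804-125844=3262960
10. interest=⌊3262960·191/10000⌋=62322; principal=190570-62322=128248; balance=3262960-128248=3134712
11. interest=⌊3134712·191/10000⌋=59872; principal=190570-59872=130698; balance=3134712-130698=3004014
12. interest=⌊3004014·191/10000⌋=57376; principal=190570-57376=133194; balance=3004014-133194=2870820
13. interest=⌊2870820·191/10000⌋=54832; principal=190570-54832=135738; balance=2870820-135738=2735082
14. interest=⌊2735082·191/10000⌋=52240; principal=190570-52240=138330; balance=2735082-138330=2596752
15. interest=⌊2596752·191/10000⌋=49597; principal=190570-49597=140973; balance=2596752-140973=2455779
16. interest=⌊2455779·191/10000⌋=46905; principal=190570-46905=143665; balance=2455779-143665=2312114
17. interest=⌊2312114·191/10000⌋=44161; principal=190570-44161=146409; balance=2312114-146409=2165705
18. interest=⌊2165705·191/10000⌋=41364; principal=190570-41364=149206; balance=2165705-149206=2016499
19. interest=⌊2016499·191/10000⌋=38515; principal=190570-38515=152055; balance=2016499-152055=1864444
20. interest=⌊1864444·191/10000⌋=35610; principal=190570-35610=154960; balance=1864444-154960=1709484
21. interest=⌊1709484·191/10000⌋=32651; principal=190570-32651=157919; balance=1709484-157919=1551565
22. interest=⌊1551565·191/10000⌋=29634; principal=190570-29634=160936; balance=1551565-160936=1390629
23. interest=⌊1390629·191/10000⌋=26561; principal=190570-26561=164009; balance=1390629-164009=1226620
24. interest=⌊1226620·191/10000⌋=23428; principal=190570-23428=167142; balance=1226620-167142=1059478
25. interest=⌊1059478·191/10000⌋=20236; principal=190570-20236=170334; balance=1059478-170334=889144
26. interest=⌊889144·191/10000⌋=16982; principal=190570-16982=173588; balance=889144-173588=715556
27. interest=⌊715556·191/10000⌋=13667; principal=190570-13667=176903; balance=715556-176903=538653
28. interest=⌊538653·191/10000⌋=10288; principal=190570-10288=180282; balance=538653-180282=358371
29. interest=⌊358371·191/10000⌋=6844; principal=190570-6844=183726; balance=358371-183726=174645
30. interest=⌊174645·191/10000⌋=3335; principal=min(190570-3335,174645)=174645; balance=174645-174645=0

1 82402 108168 4206092
2 80336 110234 4095858
3 78230 112340 3983518
4 76085 114485 3869033
5 73898 116672 3752361
6 71670 118900 3633461
7 69399 121171 3512290
8 67084 123486 3388804
9 64726 125844 3262960
10 62322 128248 3134712
11 59872 130698 3004014
12 57376 133194 2870820
13 54832 135738 2735082
14 52240 138330 2596752
15 49597 140973 2455779
16 46905 143665 2312114
17 44161 146409 2165705
18 41364 149206 2016499
19 38515 152055 1864444
20 35610 154960 1709484
21 32651 157919 1551565
22 29634 160936 1390629
23 26561 164009 1226620
24 23428 167142 1059478
25 20236 170334 889144
26 16982 173588 715556
27 13667 176903 538653
28 10288 180282 358371
29 6844 183726 174645
30 3335 174645 0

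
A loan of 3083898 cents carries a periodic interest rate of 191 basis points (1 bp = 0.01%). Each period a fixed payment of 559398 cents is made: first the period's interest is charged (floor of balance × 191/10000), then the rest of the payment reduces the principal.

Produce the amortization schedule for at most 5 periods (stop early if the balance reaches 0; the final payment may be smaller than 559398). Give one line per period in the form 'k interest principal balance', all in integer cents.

1. interest=⌊3083898·191/10000⌋=58902; principal=559398-58902=500496; balance=3083898-500496=2583402
2. interest=⌊2583402·191/10000⌋=49342; principal=559398-49342=510056; balance=2583402-510056=2073346
3. interest=⌊2073346·191/10000⌋=39600; principal=559398-39600=519798; balance=2073346-519798=1553548
4. interest=⌊1553548·191/10000⌋=29672; principal=559398-29672=529726; balance=1553548-529726=1023822
5. interest=⌊1023822·191/10000⌋=19555; principal=559398-19555=539843; balance=1023822-539843=483979

1 58902 500496 2583402
2 49342 510056 2073346
3 39600 519798 1553548
4 29672 529726 1023822
5 19555 539843 483979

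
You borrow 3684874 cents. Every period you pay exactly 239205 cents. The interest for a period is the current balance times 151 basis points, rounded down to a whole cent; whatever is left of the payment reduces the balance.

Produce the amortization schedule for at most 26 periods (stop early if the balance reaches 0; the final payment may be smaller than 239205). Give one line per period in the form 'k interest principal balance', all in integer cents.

1 55641 183564 3501310
2 52869 186336 3314974
3 50056 189149 3125825
4 47199 192006 2933819
5 44300 194905 2738914
6 41357 197848 2541066
7 38370 200835 2340231
8 35337 203868 2136363
9 32259 206946 1929417
10 29134 210071 1719346
11 25962 213243 1506103
12 22742 216463 1289640
13 19473 219732 1069908
14 16155 223050 846858
15 12787 226418 620440
16 9368 229837 390603
17 5898 233307 157296
18 2375 157296 0

1. interest=⌊3684874·151/10000⌋=55641; principal=239205-55641=183564; balance=3684874-183564=3501310
2. interest=⌊3501310·151/10000⌋=52869; principal=239205-52869=186336; balance=3501310-186336=3314974
3. interest=⌊3314974·151/10000⌋=50056; principal=239205-50056=189149; balance=3314974-189149=3125825
4. interest=⌊3125825·151/10000⌋=47199; principal=239205-47199=192006; balance=3125825-192006=2933819
5. interest=⌊2933819·151/10000⌋=44300; principal=239205-44300=194905; balance=2933819-194905=2738914
6. interest=⌊2738914·151/10000⌋=41357; principal=239205-41357=197848; balance=2738914-197848=2541066
7. interest=⌊2541066·151/10000⌋=38370; principal=239205-38370=200835; balance=2541066-200835=2340231
8. interest=⌊2340231·151/10000⌋=35337; principal=239205-35337=203868; balance=2340231-203868=2136363
9. interest=⌊2136363·151/10000⌋=32259; principal=239205-32259=206946; balance=2136363-206946=1929417
10. interest=⌊1929417·151/10000⌋=29134; principal=239205-29134=210071; balance=1929417-210071=1719346
11. interest=⌊1719346·151/10000⌋=25962; principal=239205-25962=213243; balance=1719346-213243=1506103
12. interest=⌊1506103·151/10000⌋=22742; principal=239205-22742=216463; balance=1506103-216463=1289640
13. interest=⌊1289640·151/10000⌋=19473; principal=239205-19473=219732; balance=1289640-219732=1069908
14. interest=⌊1069908·151/10000⌋=16155; principal=239205-16155=223050; balance=1069908-223050=846858
15. interest=⌊846858·151/10000⌋=12787; principal=239205-12787=226418; balance=846858-226418=620440
16. interest=⌊620440·151/10000⌋=9368; principal=239205-9368=229837; balance=620440-229837=390603
17. interest=⌊390603·151/10000⌋=5898; principal=239205-5898=233307; balance=390603-233307=157296
18. interest=⌊157296·151/10000⌋=2375; principal=min(239205-2375,157296)=157296; balance=157296-157296=0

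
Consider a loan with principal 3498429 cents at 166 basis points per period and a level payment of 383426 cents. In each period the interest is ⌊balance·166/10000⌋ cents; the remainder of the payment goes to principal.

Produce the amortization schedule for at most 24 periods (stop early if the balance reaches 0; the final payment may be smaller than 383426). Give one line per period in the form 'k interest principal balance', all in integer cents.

1. interest=⌊3498429·166/10000⌋=58073; principal=383426-58073=325353; balance=3498429-325353=3173076
2. interest=⌊3173076·166/10000⌋=52673; principal=383426-52673=330753; balance=3173076-330753=2842323
3. interest=⌊2842323·166/10000⌋=47182; principal=383426-47182=336244; balance=2842323-336244=2506079
4. interest=⌊2506079·166/10000⌋=41600; principal=383426-41600=341826; balance=2506079-341826=2164253
5. interest=⌊2164253·166/10000⌋=35926; principal=383426-35926=347500; balance=2164253-347500=1816753
6. interest=⌊1816753·166/10000⌋=30158; principal=383426-30158=353268; balance=1816753-353268=1463485
7. interest=⌊1463485·166/10000⌋=24293; principal=383426-24293=359133; balance=1463485-359133=1104352
8. interest=⌊1104352·166/10000⌋=18332; principal=383426-18332=365094; balance=1104352-365094=739258
9. interest=⌊739258·166/10000⌋=12271; principal=383426-12271=371155; balance=739258-371155=368103
10. interest=⌊368103·166/10000⌋=6110; principal=min(383426-6110,368103)=368103; balance=368103-368103=0

1 58073 325353 3173076
2 52673 330753 2842323
3 47182 336244 2506079
4 41600 341826 2164253
5 35926 347500 1816753
6 30158 353268 1463485
7 24293 359133 1104352
8 18332 365094 739258
9 12271 371155 368103
10 6110 368103 0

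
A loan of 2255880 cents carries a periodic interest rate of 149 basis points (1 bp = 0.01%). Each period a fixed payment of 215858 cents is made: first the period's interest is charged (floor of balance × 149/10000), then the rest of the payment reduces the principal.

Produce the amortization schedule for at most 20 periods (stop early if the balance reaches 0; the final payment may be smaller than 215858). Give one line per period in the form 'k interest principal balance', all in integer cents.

1 33612 182246 2073634
2 30897 184961 1888673
3 28141 187717 1700956
4 25344 190514 1510442
5 22505 193353 1317089
6 19624 196234 1120855
7 16700 199158 921697
8 13733 202125 719572
9 10721 205137 514435
10 7665 208193 306242
11 4563 211295 94947
12 1414 94947 0

1. interest=⌊2255880·149/10000⌋=33612; principal=215858-33612=182246; balance=2255880-182246=2073634
2. interest=⌊2073634·149/10000⌋=30897; principal=215858-30897=184961; balance=2073634-184961=1888673
3. interest=⌊1888673·149/10000⌋=28141; principal=215858-28141=187717; balance=1888673-187717=1700956
4. interest=⌊1700956·149/10000⌋=25344; principal=215858-25344=190514; balance=1700956-190514=1510442
5. interest=⌊1510442·149/10000⌋=22505; principal=215858-22505=193353; balance=1510442-193353=1317089
6. interest=⌊1317089·149/10000⌋=19624; principal=215858-19624=196234; balance=1317089-196234=1120855
7. interest=⌊1120855·149/10000⌋=16700; principal=215858-16700=199158; balance=1120855-199158=921697
8. interest=⌊921697·149/10000⌋=13733; principal=215858-13733=202125; balance=921697-202125=719572
9. interest=⌊719572·149/10000⌋=10721; principal=215858-10721=205137; balance=719572-205137=514435
10. interest=⌊514435·149/10000⌋=7665; principal=215858-7665=208193; balance=514435-208193=306242
11. interest=⌊306242·149/10000⌋=4563; principal=215858-4563=211295; balance=306242-211295=94947
12. interest=⌊94947·149/10000⌋=1414; principal=min(215858-1414,94947)=94947; balance=94947-94947=0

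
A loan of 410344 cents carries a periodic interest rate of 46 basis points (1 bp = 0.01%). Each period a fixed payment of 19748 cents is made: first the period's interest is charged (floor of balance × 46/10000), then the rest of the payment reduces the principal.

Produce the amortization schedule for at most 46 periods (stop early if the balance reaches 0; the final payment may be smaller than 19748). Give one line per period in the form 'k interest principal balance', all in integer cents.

1. interest=⌊410344·46/10000⌋=1887; principal=19748-1887=17861; balance=410344-17861=392483
2. interest=⌊392483·46/10000⌋=1805; principal=19748-1805=17943; balance=392483-17943=374540
3. interest=⌊374540·46/10000⌋=1722; principal=19748-1722=18026; balance=374540-18026=356514
4. interest=⌊356514·46/10000⌋=1639; principal=19748-1639=18109; balance=356514-18109=338405
5. interest=⌊338405·46/10000⌋=1556; principal=19748-1556=18192; balance=338405-18192=320213
6. interest=⌊320213·46/10000⌋=1472; principal=19748-1472=18276; balance=320213-18276=301937
7. interest=⌊301937·46/10000⌋=1388; principal=19748-1388=18360; balance=301937-18360=283577
8. interest=⌊283577·46/10000⌋=1304; principal=19748-1304=18444; balance=283577-18444=265133
9. interest=⌊265133·46/10000⌋=1219; principal=19748-1219=18529; balance=265133-18529=246604
10. interest=⌊246604·46/10000⌋=1134; principal=19748-1134=18614; balance=246604-18614=227990
11. interest=⌊227990·46/10000⌋=1048; principal=19748-1048=18700; balance=227990-18700=209290
12. interest=⌊209290·46/10000⌋=962; principal=19748-962=18786; balance=209290-18786=190504
13. interest=⌊190504·46/10000⌋=876; principal=19748-876=18872; balance=190504-18872=171632
14. interest=⌊171632·46/10000⌋=789; principal=19748-789=18959; balance=171632-18959=152673
15. interest=⌊152673·46/10000⌋=702; principal=19748-702=19046; balance=152673-19046=133627
16. interest=⌊133627·46/10000⌋=614; principal=19748-614=19134; balance=133627-19134=114493
17. interest=⌊114493·46/10000⌋=526; principal=19748-526=19222; balance=114493-19222=95271
18. interest=⌊95271·46/10000⌋=438; principal=19748-438=19310; balance=95271-19310=75961
19. interest=⌊75961·46/10000⌋=349; principal=19748-349=19399; balance=75961-19399=56562
20. interest=⌊56562·46/10000⌋=260; principal=19748-260=19488; balance=56562-19488=37074
21. interest=⌊37074·46/10000⌋=170; principal=19748-170=19578; balance=37074-19578=17496
22. interest=⌊17496·46/10000⌋=80; principal=min(19748-80,17496)=17496; balance=17496-17496=0

1 1887 17861 392483
2 1805 17943 374540
3 1722 18026 356514
4 1639 18109 338405
5 1556 18192 320213
6 1472 18276 301937
7 1388 18360 283577
8 1304 18444 265133
9 1219 18529 246604
10 1134 18614 227990
11 1048 18700 209290
12 962 18786 190504
13 876 18872 171632
14 789 18959 152673
15 702 19046 133627
16 614 19134 114493
17 526 19222 95271
18 438 19310 75961
19 349 19399 56562
20 260 19488 37074
21 170 19578 17496
22 80 17496 0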